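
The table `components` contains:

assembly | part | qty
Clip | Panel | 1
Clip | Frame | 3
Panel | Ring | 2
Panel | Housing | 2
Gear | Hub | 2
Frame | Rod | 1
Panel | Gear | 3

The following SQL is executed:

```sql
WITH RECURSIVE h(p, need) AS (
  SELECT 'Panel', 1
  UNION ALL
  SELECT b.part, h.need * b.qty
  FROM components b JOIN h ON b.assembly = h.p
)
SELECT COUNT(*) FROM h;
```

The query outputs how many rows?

5

Base: (Panel, need=1).
Iteration 1: components of {Panel} -> Gear = 1*3 = 3, Housing = 1*2 = 2, Ring = 1*2 = 2.
Iteration 2: components of {Gear,Housing,Ring} -> Hub = 3*2 = 6.
Iteration 3: no further components; recursion stops.
Total rows emitted: 5.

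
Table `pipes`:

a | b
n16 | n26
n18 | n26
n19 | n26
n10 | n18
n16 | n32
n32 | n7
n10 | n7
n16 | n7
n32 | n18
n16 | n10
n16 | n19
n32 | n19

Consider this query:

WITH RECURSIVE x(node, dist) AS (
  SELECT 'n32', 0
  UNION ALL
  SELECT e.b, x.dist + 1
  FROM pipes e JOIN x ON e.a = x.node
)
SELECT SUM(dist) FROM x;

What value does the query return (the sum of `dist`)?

7

Base: (n32, dist=0).
Iteration 1: edges from {n32} -> (n18, dist=1), (n19, dist=1), (n7, dist=1).
Iteration 2: edges from {n18,n19,n7} -> (n26, dist=2) x2. [UNION ALL keeps all 2 new rows, including repeats]
Iteration 3: no outgoing edges from {n26}; recursion stops.
SUM(dist) = 0 + 1 + 1 + 1 + 2 + 2 = 7.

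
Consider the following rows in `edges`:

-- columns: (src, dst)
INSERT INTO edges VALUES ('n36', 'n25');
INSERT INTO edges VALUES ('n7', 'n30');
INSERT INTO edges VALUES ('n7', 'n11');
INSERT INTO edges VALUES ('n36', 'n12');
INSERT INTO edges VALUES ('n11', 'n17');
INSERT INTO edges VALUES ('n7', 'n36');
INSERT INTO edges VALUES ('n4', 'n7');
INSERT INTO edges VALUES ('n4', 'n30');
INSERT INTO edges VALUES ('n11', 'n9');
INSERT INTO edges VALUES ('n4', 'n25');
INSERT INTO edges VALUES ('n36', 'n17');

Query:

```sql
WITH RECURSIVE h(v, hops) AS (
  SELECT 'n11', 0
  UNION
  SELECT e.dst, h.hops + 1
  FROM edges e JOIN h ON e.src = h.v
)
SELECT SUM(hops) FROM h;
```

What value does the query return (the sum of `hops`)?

Base: (n11, hops=0).
Iteration 1: edges from {n11} -> (n17, hops=1), (n9, hops=1).
Iteration 2: no outgoing edges from {n17,n9}; recursion stops.
SUM(hops) = 0 + 1 + 1 = 2.

2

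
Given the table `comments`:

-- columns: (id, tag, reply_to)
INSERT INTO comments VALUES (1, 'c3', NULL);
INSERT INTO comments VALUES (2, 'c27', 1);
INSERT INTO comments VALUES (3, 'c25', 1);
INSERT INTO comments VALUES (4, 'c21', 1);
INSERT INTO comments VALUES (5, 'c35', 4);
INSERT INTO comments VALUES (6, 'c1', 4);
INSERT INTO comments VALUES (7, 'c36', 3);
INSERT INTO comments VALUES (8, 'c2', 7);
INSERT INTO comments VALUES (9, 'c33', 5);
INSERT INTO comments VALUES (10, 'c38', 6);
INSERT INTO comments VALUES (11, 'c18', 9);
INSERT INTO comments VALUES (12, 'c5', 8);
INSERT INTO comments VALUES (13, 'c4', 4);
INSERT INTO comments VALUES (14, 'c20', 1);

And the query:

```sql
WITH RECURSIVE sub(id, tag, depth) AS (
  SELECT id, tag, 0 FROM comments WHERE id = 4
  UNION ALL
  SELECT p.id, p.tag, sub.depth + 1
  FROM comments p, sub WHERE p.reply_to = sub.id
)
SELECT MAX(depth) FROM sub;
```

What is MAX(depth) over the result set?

Base: id=4 (c21) at depth 0.
Iteration 1: rows with reply_to in {4} -> c35 (id 5, depth 1), c1 (id 6, depth 1), c4 (id 13, depth 1).
Iteration 2: rows with reply_to in {5,6,13} -> c33 (id 9, depth 2), c38 (id 10, depth 2).
Iteration 3: rows with reply_to in {9,10} -> c18 (id 11, depth 3).
Iteration 4: no rows with reply_to in {11}; recursion stops.
depth values: 0, 1, 1, 1, 2, 2, 3; the maximum is 3.

3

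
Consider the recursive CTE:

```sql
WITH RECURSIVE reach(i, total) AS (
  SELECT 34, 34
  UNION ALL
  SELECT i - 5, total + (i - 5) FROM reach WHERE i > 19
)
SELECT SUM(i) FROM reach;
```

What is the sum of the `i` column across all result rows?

106

Base: i=34, total=34.
Iteration 1: 34 > 19 holds -> i = 34 - 5 = 29, total = 34 + 29 = 63.
Iteration 2: 29 > 19 holds -> i = 29 - 5 = 24, total = 63 + 24 = 87.
Iteration 3: 24 > 19 holds -> i = 24 - 5 = 19, total = 87 + 19 = 106.
Iteration 4: 19 > 19 fails; recursion stops.
SUM(i) = 34 + 29 + 24 + 19 = 106.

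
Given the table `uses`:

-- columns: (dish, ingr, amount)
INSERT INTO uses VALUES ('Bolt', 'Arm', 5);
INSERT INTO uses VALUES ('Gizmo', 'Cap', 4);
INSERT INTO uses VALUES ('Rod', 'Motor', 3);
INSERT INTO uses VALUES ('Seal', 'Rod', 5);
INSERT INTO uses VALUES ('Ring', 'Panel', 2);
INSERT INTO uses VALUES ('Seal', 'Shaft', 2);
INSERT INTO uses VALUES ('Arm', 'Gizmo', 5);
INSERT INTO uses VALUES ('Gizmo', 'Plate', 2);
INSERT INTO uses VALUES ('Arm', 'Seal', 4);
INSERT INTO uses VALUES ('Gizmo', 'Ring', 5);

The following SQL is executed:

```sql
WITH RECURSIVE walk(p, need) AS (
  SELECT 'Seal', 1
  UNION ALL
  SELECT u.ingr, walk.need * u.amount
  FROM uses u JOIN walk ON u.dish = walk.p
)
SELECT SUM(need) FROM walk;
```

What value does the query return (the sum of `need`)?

23

Base: (Seal, need=1).
Iteration 1: components of {Seal} -> Rod = 1*5 = 5, Shaft = 1*2 = 2.
Iteration 2: components of {Rod,Shaft} -> Motor = 5*3 = 15.
Iteration 3: no further components; recursion stops.
SUM(need) = 1 + 5 + 2 + 15 = 23.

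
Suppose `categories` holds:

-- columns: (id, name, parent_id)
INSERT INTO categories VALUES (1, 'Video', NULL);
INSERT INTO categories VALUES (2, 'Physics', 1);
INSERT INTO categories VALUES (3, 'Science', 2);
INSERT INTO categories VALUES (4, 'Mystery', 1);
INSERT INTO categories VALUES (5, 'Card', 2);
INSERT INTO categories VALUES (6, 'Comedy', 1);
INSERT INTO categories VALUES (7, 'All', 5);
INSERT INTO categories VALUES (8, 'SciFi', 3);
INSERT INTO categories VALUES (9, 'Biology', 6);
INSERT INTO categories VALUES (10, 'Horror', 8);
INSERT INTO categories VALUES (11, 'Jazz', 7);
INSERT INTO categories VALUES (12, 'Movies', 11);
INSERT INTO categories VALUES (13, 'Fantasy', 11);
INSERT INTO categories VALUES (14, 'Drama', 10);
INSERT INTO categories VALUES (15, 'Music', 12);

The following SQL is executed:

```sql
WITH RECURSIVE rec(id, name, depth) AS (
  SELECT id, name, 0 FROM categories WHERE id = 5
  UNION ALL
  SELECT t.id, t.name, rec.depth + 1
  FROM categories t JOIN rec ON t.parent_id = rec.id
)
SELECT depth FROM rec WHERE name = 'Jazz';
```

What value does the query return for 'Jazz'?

2

Base: id=5 (Card) at depth 0.
Iteration 1: rows with parent_id in {5} -> All (id 7, depth 1).
Iteration 2: rows with parent_id in {7} -> Jazz (id 11, depth 2).
Iteration 3: rows with parent_id in {11} -> Movies (id 12, depth 3), Fantasy (id 13, depth 3).
Iteration 4: rows with parent_id in {12,13} -> Music (id 15, depth 4).
Iteration 5: no rows with parent_id in {15}; recursion stops.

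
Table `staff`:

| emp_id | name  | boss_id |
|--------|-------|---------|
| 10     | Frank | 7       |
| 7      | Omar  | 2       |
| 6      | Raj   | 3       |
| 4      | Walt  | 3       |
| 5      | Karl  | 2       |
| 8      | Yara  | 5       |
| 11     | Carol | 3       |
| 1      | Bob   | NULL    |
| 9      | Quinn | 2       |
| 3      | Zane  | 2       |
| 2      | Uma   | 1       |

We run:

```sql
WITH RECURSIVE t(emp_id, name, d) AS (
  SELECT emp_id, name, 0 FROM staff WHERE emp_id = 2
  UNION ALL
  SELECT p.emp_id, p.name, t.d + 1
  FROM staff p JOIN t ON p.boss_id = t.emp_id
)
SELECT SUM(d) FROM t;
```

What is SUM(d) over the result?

Base: emp_id=2 (Uma) at d 0.
Iteration 1: rows with boss_id in {2} -> Zane (id 3, d 1), Karl (id 5, d 1), Omar (id 7, d 1), Quinn (id 9, d 1).
Iteration 2: rows with boss_id in {3,5,7,9} -> Walt (id 4, d 2), Raj (id 6, d 2), Yara (id 8, d 2), Frank (id 10, d 2), Carol (id 11, d 2).
Iteration 3: no rows with boss_id in {4,6,8,10,11}; recursion stops.
SUM(d) = 0 + 1 + 1 + 1 + 1 + 2 + 2 + 2 + 2 + 2 = 14.

14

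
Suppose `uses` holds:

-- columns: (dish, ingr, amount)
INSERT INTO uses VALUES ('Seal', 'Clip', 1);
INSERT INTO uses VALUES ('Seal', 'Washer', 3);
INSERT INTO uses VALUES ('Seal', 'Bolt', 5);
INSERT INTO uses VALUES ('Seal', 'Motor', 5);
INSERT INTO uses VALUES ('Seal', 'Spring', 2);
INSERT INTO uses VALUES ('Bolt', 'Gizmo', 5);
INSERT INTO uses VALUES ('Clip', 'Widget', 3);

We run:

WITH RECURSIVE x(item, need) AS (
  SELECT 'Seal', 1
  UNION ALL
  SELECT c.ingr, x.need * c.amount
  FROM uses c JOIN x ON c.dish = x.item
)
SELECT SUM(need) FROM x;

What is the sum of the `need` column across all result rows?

Base: (Seal, need=1).
Iteration 1: components of {Seal} -> Bolt = 1*5 = 5, Clip = 1*1 = 1, Motor = 1*5 = 5, Spring = 1*2 = 2, Washer = 1*3 = 3.
Iteration 2: components of {Bolt,Clip,Motor,Spring,Washer} -> Gizmo = 5*5 = 25, Widget = 1*3 = 3.
Iteration 3: no further components; recursion stops.
SUM(need) = 1 + 5 + 5 + 1 + 3 + 2 + 25 + 3 = 45.

45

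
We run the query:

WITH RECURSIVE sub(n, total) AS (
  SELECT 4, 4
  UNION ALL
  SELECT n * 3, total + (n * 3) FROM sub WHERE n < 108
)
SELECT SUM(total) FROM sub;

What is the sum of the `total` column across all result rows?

232

Base: n=4, total=4.
Iteration 1: 4 < 108 holds -> n = 4 * 3 = 12, total = 4 + 12 = 16.
Iteration 2: 12 < 108 holds -> n = 12 * 3 = 36, total = 16 + 36 = 52.
Iteration 3: 36 < 108 holds -> n = 36 * 3 = 108, total = 52 + 108 = 160.
Iteration 4: 108 < 108 fails; recursion stops.
SUM(total) = 4 + 16 + 52 + 160 = 232.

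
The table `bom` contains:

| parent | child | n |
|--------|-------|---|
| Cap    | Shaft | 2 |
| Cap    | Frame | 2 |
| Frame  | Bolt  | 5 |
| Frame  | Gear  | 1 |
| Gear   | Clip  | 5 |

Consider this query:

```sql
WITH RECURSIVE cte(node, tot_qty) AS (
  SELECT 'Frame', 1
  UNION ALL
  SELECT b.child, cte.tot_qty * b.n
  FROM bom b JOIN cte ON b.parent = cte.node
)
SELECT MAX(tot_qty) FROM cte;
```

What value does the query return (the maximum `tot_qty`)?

Base: (Frame, tot_qty=1).
Iteration 1: components of {Frame} -> Bolt = 1*5 = 5, Gear = 1*1 = 1.
Iteration 2: components of {Bolt,Gear} -> Clip = 1*5 = 5.
Iteration 3: no further components; recursion stops.
tot_qty values: 1, 5, 1, 5; the maximum is 5.

5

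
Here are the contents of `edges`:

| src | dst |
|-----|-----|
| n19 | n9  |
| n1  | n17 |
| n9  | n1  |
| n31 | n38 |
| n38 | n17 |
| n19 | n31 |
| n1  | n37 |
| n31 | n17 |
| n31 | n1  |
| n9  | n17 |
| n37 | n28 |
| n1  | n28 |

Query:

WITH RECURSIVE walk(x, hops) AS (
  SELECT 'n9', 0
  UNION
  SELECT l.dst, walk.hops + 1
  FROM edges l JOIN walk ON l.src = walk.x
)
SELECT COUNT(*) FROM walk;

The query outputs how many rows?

Base: (n9, hops=0).
Iteration 1: edges from {n9} -> (n1, hops=1), (n17, hops=1).
Iteration 2: edges from {n1,n17} -> (n17, hops=2), (n28, hops=2), (n37, hops=2).
Iteration 3: edges from {n17,n28,n37} -> (n28, hops=3).
Iteration 4: no outgoing edges from {n28}; recursion stops.
Total rows emitted: 7.

7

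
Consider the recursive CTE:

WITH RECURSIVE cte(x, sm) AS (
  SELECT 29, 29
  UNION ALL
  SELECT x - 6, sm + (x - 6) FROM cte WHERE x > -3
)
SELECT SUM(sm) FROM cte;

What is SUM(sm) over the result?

476

Base: x=29, sm=29.
Iteration 1: 29 > -3 holds -> x = 29 - 6 = 23, sm = 29 + 23 = 52.
Iteration 2: 23 > -3 holds -> x = 23 - 6 = 17, sm = 52 + 17 = 69.
Iteration 3: 17 > -3 holds -> x = 17 - 6 = 11, sm = 69 + 11 = 80.
Iteration 4: 11 > -3 holds -> x = 11 - 6 = 5, sm = 80 + 5 = 85.
Iteration 5: 5 > -3 holds -> x = 5 - 6 = -1, sm = 85 + -1 = 84.
Iteration 6: -1 > -3 holds -> x = -1 - 6 = -7, sm = 84 + -7 = 77.
Iteration 7: -7 > -3 fails; recursion stops.
SUM(sm) = 29 + 52 + 69 + 80 + 85 + 84 + 77 = 476.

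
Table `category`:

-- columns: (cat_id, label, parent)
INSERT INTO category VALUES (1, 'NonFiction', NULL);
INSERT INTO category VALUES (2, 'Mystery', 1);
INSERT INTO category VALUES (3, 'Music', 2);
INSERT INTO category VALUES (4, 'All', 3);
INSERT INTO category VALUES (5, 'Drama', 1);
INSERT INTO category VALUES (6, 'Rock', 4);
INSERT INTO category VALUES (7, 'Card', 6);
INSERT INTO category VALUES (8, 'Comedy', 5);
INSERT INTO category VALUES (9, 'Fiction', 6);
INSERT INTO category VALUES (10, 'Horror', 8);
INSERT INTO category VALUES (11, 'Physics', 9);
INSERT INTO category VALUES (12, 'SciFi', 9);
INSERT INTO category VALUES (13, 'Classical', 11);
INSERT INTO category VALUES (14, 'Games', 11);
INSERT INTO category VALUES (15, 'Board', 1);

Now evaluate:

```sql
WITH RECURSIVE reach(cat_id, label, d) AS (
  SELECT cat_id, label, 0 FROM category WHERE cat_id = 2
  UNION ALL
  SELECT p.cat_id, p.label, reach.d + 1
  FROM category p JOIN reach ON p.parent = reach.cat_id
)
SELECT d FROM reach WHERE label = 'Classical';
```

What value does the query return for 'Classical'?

6

Base: cat_id=2 (Mystery) at d 0.
Iteration 1: rows with parent in {2} -> Music (id 3, d 1).
Iteration 2: rows with parent in {3} -> All (id 4, d 2).
Iteration 3: rows with parent in {4} -> Rock (id 6, d 3).
Iteration 4: rows with parent in {6} -> Card (id 7, d 4), Fiction (id 9, d 4).
Iteration 5: rows with parent in {7,9} -> Physics (id 11, d 5), SciFi (id 12, d 5).
Iteration 6: rows with parent in {11,12} -> Classical (id 13, d 6), Games (id 14, d 6).
Iteration 7: no rows with parent in {13,14}; recursion stops.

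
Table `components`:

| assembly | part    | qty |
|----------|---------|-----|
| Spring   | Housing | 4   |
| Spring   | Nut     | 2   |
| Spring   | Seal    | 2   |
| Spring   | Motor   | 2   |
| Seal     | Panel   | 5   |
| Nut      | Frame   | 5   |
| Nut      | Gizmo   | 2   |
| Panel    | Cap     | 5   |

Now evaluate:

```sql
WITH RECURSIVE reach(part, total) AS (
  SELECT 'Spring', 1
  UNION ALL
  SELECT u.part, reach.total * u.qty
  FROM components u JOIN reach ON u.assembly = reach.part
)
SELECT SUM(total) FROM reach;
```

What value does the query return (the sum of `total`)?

Base: (Spring, total=1).
Iteration 1: components of {Spring} -> Housing = 1*4 = 4, Motor = 1*2 = 2, Nut = 1*2 = 2, Seal = 1*2 = 2.
Iteration 2: components of {Housing,Motor,Nut,Seal} -> Frame = 2*5 = 10, Gizmo = 2*2 = 4, Panel = 2*5 = 10.
Iteration 3: components of {Frame,Gizmo,Panel} -> Cap = 10*5 = 50.
Iteration 4: no further components; recursion stops.
SUM(total) = 1 + 4 + 2 + 2 + 2 + 10 + 4 + 10 + 50 = 85.

85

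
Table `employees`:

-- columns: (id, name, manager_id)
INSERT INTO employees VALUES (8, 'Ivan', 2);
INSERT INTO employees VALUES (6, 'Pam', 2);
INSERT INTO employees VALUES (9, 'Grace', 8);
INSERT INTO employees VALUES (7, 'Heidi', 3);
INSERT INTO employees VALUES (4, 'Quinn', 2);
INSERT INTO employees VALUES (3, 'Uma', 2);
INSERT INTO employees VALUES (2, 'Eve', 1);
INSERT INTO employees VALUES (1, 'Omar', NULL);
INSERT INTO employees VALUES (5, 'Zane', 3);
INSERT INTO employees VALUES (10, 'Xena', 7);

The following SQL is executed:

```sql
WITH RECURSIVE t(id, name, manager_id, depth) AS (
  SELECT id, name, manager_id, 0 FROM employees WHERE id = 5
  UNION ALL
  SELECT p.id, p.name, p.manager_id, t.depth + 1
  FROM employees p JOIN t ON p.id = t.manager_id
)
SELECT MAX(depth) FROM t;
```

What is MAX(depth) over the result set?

Base: id=5 (Zane), manager_id=3, depth 0.
Iteration 1: join on id=3 -> Uma (id 3, manager_id=2, depth 1).
Iteration 2: join on id=2 -> Eve (id 2, manager_id=1, depth 2).
Iteration 3: join on id=1 -> Omar (id 1, manager_id=NULL, depth 3).
Iteration 4: manager_id is NULL; no match; recursion stops.
depth values: 0, 1, 2, 3; the maximum is 3.

3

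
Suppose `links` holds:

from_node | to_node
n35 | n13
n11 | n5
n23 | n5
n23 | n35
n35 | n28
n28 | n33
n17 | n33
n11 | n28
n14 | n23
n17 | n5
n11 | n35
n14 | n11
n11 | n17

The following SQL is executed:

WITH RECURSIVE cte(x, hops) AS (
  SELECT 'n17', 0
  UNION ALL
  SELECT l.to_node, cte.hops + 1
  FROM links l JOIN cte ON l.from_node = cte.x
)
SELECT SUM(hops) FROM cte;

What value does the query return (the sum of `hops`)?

Base: (n17, hops=0).
Iteration 1: edges from {n17} -> (n33, hops=1), (n5, hops=1).
Iteration 2: no outgoing edges from {n33,n5}; recursion stops.
SUM(hops) = 0 + 1 + 1 = 2.

2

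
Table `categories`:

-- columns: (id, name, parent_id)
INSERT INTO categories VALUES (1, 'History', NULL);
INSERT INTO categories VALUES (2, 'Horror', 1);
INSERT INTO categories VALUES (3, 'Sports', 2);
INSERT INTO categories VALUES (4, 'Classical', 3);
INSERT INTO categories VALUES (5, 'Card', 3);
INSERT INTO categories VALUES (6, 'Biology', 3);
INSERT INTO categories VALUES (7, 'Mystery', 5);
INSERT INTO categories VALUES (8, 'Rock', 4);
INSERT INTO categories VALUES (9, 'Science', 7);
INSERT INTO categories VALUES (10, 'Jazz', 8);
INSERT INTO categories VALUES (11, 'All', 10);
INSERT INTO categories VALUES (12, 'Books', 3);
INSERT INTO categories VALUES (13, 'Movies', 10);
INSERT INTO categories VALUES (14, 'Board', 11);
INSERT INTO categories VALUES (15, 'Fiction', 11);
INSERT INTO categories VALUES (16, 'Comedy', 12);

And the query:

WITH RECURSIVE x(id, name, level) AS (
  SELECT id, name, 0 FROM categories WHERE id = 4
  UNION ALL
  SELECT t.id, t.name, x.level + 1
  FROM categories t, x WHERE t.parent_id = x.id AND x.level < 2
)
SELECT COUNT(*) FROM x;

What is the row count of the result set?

3

Base: id=4 (Classical) at level 0.
Iteration 1: rows with parent_id in {4} -> Rock (id 8, level 1).
Iteration 2: rows with parent_id in {8} -> Jazz (id 10, level 2).
Iteration 3: level < 2 fails for all current rows; recursion stops.
Total rows emitted: 3.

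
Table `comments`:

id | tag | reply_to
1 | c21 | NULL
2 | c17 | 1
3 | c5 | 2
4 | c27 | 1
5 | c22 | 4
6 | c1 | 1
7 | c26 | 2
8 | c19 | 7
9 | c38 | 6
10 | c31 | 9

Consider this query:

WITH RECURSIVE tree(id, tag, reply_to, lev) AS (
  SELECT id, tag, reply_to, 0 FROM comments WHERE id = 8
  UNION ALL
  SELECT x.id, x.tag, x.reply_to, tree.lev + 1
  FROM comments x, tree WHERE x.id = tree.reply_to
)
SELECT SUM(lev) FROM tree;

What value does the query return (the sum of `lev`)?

Base: id=8 (c19), reply_to=7, lev 0.
Iteration 1: join on id=7 -> c26 (id 7, reply_to=2, lev 1).
Iteration 2: join on id=2 -> c17 (id 2, reply_to=1, lev 2).
Iteration 3: join on id=1 -> c21 (id 1, reply_to=NULL, lev 3).
Iteration 4: reply_to is NULL; no match; recursion stops.
SUM(lev) = 0 + 1 + 2 + 3 = 6.

6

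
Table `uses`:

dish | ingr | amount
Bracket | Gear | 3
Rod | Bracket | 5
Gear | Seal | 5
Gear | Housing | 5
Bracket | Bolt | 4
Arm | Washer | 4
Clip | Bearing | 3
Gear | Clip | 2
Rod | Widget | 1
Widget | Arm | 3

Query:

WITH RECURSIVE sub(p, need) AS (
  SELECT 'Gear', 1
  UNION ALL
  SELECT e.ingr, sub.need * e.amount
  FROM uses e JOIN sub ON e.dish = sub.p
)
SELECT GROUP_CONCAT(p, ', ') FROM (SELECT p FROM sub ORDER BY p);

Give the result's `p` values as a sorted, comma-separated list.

Bearing, Clip, Gear, Housing, Seal

Base: (Gear, need=1).
Iteration 1: components of {Gear} -> Clip = 1*2 = 2, Housing = 1*5 = 5, Seal = 1*5 = 5.
Iteration 2: components of {Clip,Housing,Seal} -> Bearing = 2*3 = 6.
Iteration 3: no further components; recursion stops.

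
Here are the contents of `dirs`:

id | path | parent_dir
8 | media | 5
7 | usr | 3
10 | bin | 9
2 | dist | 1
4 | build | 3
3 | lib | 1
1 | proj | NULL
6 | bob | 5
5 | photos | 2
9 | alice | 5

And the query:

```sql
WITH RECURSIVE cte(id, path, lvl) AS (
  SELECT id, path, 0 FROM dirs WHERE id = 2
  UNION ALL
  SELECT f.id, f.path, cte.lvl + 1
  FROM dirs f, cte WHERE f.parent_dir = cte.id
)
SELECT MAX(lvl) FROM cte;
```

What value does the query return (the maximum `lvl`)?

Base: id=2 (dist) at lvl 0.
Iteration 1: rows with parent_dir in {2} -> photos (id 5, lvl 1).
Iteration 2: rows with parent_dir in {5} -> bob (id 6, lvl 2), media (id 8, lvl 2), alice (id 9, lvl 2).
Iteration 3: rows with parent_dir in {6,8,9} -> bin (id 10, lvl 3).
Iteration 4: no rows with parent_dir in {10}; recursion stops.
lvl values: 0, 1, 2, 2, 2, 3; the maximum is 3.

3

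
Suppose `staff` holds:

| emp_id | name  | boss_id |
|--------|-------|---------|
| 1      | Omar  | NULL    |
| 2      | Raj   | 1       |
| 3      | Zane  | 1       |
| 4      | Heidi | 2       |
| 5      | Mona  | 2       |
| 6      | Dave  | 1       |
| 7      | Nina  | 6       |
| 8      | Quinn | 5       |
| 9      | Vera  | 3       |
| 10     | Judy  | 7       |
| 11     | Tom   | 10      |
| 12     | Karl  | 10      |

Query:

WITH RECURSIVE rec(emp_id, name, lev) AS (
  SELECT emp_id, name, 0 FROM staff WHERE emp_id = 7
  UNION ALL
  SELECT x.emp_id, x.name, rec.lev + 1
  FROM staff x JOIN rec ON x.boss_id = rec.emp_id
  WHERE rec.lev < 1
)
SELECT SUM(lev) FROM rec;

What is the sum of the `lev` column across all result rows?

1

Base: emp_id=7 (Nina) at lev 0.
Iteration 1: rows with boss_id in {7} -> Judy (id 10, lev 1).
Iteration 2: lev < 1 fails for all current rows; recursion stops.
SUM(lev) = 0 + 1 = 1.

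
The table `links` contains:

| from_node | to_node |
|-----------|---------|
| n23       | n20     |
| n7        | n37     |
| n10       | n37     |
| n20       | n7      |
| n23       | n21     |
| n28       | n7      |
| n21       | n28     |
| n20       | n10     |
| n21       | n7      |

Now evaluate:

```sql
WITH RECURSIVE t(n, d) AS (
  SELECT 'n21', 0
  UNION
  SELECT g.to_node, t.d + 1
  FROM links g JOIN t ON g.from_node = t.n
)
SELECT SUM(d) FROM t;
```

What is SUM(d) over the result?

Base: (n21, d=0).
Iteration 1: edges from {n21} -> (n28, d=1), (n7, d=1).
Iteration 2: edges from {n28,n7} -> (n37, d=2), (n7, d=2).
Iteration 3: edges from {n37,n7} -> (n37, d=3).
Iteration 4: no outgoing edges from {n37}; recursion stops.
SUM(d) = 0 + 1 + 1 + 2 + 2 + 3 = 9.

9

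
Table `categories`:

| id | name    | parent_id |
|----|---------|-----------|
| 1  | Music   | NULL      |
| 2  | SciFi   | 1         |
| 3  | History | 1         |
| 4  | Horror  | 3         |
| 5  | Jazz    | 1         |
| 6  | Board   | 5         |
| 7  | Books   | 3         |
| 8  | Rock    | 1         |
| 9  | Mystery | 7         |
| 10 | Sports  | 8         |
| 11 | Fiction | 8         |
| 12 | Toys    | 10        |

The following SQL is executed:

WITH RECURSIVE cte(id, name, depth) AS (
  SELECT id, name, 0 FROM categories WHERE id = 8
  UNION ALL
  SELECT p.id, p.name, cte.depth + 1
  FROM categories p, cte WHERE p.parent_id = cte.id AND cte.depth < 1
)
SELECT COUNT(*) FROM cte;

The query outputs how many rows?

Base: id=8 (Rock) at depth 0.
Iteration 1: rows with parent_id in {8} -> Sports (id 10, depth 1), Fiction (id 11, depth 1).
Iteration 2: depth < 1 fails for all current rows; recursion stops.
Total rows emitted: 3.

3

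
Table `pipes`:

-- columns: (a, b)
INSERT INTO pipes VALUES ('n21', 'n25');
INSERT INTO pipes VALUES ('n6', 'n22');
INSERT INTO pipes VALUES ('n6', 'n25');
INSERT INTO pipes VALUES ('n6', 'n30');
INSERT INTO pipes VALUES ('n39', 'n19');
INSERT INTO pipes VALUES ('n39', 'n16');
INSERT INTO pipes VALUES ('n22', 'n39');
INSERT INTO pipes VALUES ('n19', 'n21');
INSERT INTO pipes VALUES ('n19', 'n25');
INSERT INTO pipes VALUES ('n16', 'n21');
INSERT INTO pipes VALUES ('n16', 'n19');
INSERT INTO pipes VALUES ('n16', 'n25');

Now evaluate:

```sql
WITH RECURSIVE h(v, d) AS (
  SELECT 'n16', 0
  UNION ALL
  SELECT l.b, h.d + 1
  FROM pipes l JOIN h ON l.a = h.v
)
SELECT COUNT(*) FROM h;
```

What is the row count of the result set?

Base: (n16, d=0).
Iteration 1: edges from {n16} -> (n19, d=1), (n21, d=1), (n25, d=1).
Iteration 2: edges from {n19,n21,n25} -> (n21, d=2), (n25, d=2) x2. [UNION ALL keeps all 3 new rows, including repeats]
Iteration 3: edges from {n21,n25} -> (n25, d=3).
Iteration 4: no outgoing edges from {n25}; recursion stops.
Total rows emitted: 8.

8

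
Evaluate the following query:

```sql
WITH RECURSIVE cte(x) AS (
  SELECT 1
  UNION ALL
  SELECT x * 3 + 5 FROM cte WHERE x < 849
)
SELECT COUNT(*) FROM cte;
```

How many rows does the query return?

Base: x=1.
Iteration 1: 1 < 849 holds -> x = 1 * 3 + 5 = 8.
Iteration 2: 8 < 849 holds -> x = 8 * 3 + 5 = 29.
Iteration 3: 29 < 849 holds -> x = 29 * 3 + 5 = 92.
Iteration 4: 92 < 849 holds -> x = 92 * 3 + 5 = 281.
Iteration 5: 281 < 849 holds -> x = 281 * 3 + 5 = 848.
Iteration 6: 848 < 849 holds -> x = 848 * 3 + 5 = 2549.
Iteration 7: 2549 < 849 fails; recursion stops.
Total rows emitted: 7.

7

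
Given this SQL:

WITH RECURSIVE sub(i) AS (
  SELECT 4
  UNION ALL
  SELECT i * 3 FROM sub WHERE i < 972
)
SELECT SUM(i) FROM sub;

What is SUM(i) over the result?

Base: i=4.
Iteration 1: 4 < 972 holds -> i = 4 * 3 = 12.
Iteration 2: 12 < 972 holds -> i = 12 * 3 = 36.
Iteration 3: 36 < 972 holds -> i = 36 * 3 = 108.
Iteration 4: 108 < 972 holds -> i = 108 * 3 = 324.
Iteration 5: 324 < 972 holds -> i = 324 * 3 = 972.
Iteration 6: 972 < 972 fails; recursion stops.
SUM(i) = 4 + 12 + 36 + 108 + 324 + 972 = 1456.

1456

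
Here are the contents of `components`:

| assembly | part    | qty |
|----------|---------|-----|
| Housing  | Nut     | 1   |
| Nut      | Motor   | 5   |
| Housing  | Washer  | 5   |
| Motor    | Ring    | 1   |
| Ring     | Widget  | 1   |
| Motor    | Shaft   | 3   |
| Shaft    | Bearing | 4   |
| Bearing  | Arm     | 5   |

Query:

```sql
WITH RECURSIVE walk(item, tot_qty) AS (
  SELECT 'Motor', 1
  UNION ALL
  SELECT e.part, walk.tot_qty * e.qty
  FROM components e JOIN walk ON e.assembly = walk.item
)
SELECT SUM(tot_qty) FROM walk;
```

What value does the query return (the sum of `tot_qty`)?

Base: (Motor, tot_qty=1).
Iteration 1: components of {Motor} -> Ring = 1*1 = 1, Shaft = 1*3 = 3.
Iteration 2: components of {Ring,Shaft} -> Bearing = 3*4 = 12, Widget = 1*1 = 1.
Iteration 3: components of {Bearing,Widget} -> Arm = 12*5 = 60.
Iteration 4: no further components; recursion stops.
SUM(tot_qty) = 1 + 1 + 3 + 1 + 12 + 60 = 78.

78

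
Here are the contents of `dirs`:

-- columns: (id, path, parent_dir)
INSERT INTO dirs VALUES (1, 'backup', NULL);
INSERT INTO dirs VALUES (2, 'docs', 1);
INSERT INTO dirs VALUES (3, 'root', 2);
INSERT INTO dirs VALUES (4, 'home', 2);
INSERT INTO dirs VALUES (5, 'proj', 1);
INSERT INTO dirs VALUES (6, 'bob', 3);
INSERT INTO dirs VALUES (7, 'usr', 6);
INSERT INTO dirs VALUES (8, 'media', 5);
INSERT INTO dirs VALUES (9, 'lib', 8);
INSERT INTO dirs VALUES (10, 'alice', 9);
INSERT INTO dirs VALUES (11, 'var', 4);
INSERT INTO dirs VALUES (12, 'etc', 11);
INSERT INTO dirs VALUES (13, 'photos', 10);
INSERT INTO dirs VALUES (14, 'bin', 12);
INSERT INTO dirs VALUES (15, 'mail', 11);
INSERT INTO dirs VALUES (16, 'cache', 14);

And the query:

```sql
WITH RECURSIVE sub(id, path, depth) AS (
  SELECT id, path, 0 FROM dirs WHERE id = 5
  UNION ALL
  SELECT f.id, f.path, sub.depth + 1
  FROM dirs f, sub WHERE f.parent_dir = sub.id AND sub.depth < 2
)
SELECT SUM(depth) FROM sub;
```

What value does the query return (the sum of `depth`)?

3

Base: id=5 (proj) at depth 0.
Iteration 1: rows with parent_dir in {5} -> media (id 8, depth 1).
Iteration 2: rows with parent_dir in {8} -> lib (id 9, depth 2).
Iteration 3: depth < 2 fails for all current rows; recursion stops.
SUM(depth) = 0 + 1 + 2 = 3.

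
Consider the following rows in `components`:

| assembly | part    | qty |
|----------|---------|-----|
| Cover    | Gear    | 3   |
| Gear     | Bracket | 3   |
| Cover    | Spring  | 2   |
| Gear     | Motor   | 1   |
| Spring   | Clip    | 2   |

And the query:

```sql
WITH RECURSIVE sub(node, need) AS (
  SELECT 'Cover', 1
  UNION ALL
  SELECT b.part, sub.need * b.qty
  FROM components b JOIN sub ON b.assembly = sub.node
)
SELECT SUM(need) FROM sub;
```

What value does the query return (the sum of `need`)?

22

Base: (Cover, need=1).
Iteration 1: components of {Cover} -> Gear = 1*3 = 3, Spring = 1*2 = 2.
Iteration 2: components of {Gear,Spring} -> Bracket = 3*3 = 9, Clip = 2*2 = 4, Motor = 3*1 = 3.
Iteration 3: no further components; recursion stops.
SUM(need) = 1 + 3 + 2 + 9 + 3 + 4 = 22.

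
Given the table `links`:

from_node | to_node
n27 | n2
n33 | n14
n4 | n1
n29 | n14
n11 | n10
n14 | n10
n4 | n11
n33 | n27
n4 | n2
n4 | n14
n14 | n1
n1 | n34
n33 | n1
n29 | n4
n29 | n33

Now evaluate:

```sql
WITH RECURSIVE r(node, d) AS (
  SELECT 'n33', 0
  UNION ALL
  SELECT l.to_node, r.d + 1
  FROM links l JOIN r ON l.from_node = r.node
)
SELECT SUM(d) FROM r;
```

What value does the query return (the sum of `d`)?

Base: (n33, d=0).
Iteration 1: edges from {n33} -> (n1, d=1), (n14, d=1), (n27, d=1).
Iteration 2: edges from {n1,n14,n27} -> (n1, d=2), (n10, d=2), (n2, d=2), (n34, d=2).
Iteration 3: edges from {n1,n10,n2,n34} -> (n34, d=3).
Iteration 4: no outgoing edges from {n34}; recursion stops.
SUM(d) = 0 + 1 + 1 + 1 + 2 + 2 + 2 + 2 + 3 = 14.

14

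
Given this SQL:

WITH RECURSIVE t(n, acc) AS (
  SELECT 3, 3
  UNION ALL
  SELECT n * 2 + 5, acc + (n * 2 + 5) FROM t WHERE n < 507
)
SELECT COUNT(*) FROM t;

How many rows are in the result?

7

Base: n=3, acc=3.
Iteration 1: 3 < 507 holds -> n = 3 * 2 + 5 = 11, acc = 3 + 11 = 14.
Iteration 2: 11 < 507 holds -> n = 11 * 2 + 5 = 27, acc = 14 + 27 = 41.
Iteration 3: 27 < 507 holds -> n = 27 * 2 + 5 = 59, acc = 41 + 59 = 100.
Iteration 4: 59 < 507 holds -> n = 59 * 2 + 5 = 123, acc = 100 + 123 = 223.
Iteration 5: 123 < 507 holds -> n = 123 * 2 + 5 = 251, acc = 223 + 251 = 474.
Iteration 6: 251 < 507 holds -> n = 251 * 2 + 5 = 507, acc = 474 + 507 = 981.
Iteration 7: 507 < 507 fails; recursion stops.
Total rows emitted: 7.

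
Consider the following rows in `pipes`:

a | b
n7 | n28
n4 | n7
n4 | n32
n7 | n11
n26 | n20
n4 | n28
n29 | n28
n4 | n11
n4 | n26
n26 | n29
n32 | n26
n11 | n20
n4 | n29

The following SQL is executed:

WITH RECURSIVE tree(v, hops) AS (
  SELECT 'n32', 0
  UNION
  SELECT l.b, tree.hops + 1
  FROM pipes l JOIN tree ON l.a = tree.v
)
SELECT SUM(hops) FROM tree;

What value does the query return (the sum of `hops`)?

Base: (n32, hops=0).
Iteration 1: edges from {n32} -> (n26, hops=1).
Iteration 2: edges from {n26} -> (n20, hops=2), (n29, hops=2).
Iteration 3: edges from {n20,n29} -> (n28, hops=3).
Iteration 4: no outgoing edges from {n28}; recursion stops.
SUM(hops) = 0 + 1 + 2 + 2 + 3 = 8.

8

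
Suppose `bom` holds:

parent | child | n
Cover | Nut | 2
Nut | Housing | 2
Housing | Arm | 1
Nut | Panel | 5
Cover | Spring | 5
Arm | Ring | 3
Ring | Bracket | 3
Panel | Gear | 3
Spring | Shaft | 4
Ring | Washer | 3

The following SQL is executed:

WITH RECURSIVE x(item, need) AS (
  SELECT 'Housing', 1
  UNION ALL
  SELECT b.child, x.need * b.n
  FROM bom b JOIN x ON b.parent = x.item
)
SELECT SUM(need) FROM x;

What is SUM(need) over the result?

23

Base: (Housing, need=1).
Iteration 1: components of {Housing} -> Arm = 1*1 = 1.
Iteration 2: components of {Arm} -> Ring = 1*3 = 3.
Iteration 3: components of {Ring} -> Bracket = 3*3 = 9, Washer = 3*3 = 9.
Iteration 4: no further components; recursion stops.
SUM(need) = 1 + 1 + 3 + 9 + 9 = 23.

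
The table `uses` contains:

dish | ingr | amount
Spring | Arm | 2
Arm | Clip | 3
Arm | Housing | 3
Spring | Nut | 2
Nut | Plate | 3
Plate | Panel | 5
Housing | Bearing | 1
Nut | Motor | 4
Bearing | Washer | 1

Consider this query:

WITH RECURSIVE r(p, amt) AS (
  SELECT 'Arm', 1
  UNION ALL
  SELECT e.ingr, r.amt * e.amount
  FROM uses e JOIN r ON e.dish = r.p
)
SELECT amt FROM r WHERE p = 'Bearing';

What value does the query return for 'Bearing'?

Base: (Arm, amt=1).
Iteration 1: components of {Arm} -> Clip = 1*3 = 3, Housing = 1*3 = 3.
Iteration 2: components of {Clip,Housing} -> Bearing = 3*1 = 3.
Iteration 3: components of {Bearing} -> Washer = 3*1 = 3.
Iteration 4: no further components; recursion stops.

3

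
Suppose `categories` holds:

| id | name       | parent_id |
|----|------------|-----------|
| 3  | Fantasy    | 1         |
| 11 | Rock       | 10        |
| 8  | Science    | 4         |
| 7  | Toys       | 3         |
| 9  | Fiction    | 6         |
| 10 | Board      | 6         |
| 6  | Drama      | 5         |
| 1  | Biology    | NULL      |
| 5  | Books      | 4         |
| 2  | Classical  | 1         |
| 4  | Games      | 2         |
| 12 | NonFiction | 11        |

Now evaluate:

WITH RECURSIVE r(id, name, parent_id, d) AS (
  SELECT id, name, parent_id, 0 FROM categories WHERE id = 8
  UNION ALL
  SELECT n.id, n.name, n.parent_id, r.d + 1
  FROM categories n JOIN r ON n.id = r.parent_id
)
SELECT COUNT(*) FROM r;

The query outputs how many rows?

Base: id=8 (Science), parent_id=4, d 0.
Iteration 1: join on id=4 -> Games (id 4, parent_id=2, d 1).
Iteration 2: join on id=2 -> Classical (id 2, parent_id=1, d 2).
Iteration 3: join on id=1 -> Biology (id 1, parent_id=NULL, d 3).
Iteration 4: parent_id is NULL; no match; recursion stops.
Total rows emitted: 4.

4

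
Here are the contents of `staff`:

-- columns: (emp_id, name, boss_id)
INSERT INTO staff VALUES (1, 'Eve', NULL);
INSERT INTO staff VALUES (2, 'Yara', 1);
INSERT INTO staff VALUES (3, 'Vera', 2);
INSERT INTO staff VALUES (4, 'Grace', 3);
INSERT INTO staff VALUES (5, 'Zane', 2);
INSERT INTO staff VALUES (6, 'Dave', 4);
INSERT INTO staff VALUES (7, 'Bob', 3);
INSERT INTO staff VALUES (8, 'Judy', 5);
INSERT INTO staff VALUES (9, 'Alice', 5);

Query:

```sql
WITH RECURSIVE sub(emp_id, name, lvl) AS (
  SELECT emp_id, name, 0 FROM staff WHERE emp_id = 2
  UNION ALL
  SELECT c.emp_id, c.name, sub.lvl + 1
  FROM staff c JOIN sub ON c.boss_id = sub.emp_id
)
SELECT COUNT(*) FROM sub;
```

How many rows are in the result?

Base: emp_id=2 (Yara) at lvl 0.
Iteration 1: rows with boss_id in {2} -> Vera (id 3, lvl 1), Zane (id 5, lvl 1).
Iteration 2: rows with boss_id in {3,5} -> Grace (id 4, lvl 2), Bob (id 7, lvl 2), Judy (id 8, lvl 2), Alice (id 9, lvl 2).
Iteration 3: rows with boss_id in {4,7,8,9} -> Dave (id 6, lvl 3).
Iteration 4: no rows with boss_id in {6}; recursion stops.
Total rows emitted: 8.

8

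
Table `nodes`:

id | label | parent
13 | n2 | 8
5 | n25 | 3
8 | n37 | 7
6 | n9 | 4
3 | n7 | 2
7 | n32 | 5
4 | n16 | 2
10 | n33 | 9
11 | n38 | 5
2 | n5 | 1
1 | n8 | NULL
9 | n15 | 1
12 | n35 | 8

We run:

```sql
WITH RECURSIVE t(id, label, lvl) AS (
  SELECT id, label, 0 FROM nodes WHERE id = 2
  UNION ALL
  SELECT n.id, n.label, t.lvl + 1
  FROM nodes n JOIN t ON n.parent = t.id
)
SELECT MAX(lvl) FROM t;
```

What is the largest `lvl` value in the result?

5

Base: id=2 (n5) at lvl 0.
Iteration 1: rows with parent in {2} -> n7 (id 3, lvl 1), n16 (id 4, lvl 1).
Iteration 2: rows with parent in {3,4} -> n25 (id 5, lvl 2), n9 (id 6, lvl 2).
Iteration 3: rows with parent in {5,6} -> n32 (id 7, lvl 3), n38 (id 11, lvl 3).
Iteration 4: rows with parent in {7,11} -> n37 (id 8, lvl 4).
Iteration 5: rows with parent in {8} -> n35 (id 12, lvl 5), n2 (id 13, lvl 5).
Iteration 6: no rows with parent in {12,13}; recursion stops.
lvl values: 0, 1, 1, 2, 2, 3, 3, 4, 5, 5; the maximum is 5.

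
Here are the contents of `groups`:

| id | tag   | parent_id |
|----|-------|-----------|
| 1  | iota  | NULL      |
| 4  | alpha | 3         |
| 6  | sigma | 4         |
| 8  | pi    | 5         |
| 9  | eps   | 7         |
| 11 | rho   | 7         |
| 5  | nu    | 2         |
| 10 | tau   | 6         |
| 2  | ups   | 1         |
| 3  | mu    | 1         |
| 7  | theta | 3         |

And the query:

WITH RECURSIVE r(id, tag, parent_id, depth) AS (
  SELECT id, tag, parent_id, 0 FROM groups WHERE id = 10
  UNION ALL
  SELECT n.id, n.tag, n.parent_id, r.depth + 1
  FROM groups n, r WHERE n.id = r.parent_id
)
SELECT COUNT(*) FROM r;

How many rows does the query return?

5

Base: id=10 (tau), parent_id=6, depth 0.
Iteration 1: join on id=6 -> sigma (id 6, parent_id=4, depth 1).
Iteration 2: join on id=4 -> alpha (id 4, parent_id=3, depth 2).
Iteration 3: join on id=3 -> mu (id 3, parent_id=1, depth 3).
Iteration 4: join on id=1 -> iota (id 1, parent_id=NULL, depth 4).
Iteration 5: parent_id is NULL; no match; recursion stops.
Total rows emitted: 5.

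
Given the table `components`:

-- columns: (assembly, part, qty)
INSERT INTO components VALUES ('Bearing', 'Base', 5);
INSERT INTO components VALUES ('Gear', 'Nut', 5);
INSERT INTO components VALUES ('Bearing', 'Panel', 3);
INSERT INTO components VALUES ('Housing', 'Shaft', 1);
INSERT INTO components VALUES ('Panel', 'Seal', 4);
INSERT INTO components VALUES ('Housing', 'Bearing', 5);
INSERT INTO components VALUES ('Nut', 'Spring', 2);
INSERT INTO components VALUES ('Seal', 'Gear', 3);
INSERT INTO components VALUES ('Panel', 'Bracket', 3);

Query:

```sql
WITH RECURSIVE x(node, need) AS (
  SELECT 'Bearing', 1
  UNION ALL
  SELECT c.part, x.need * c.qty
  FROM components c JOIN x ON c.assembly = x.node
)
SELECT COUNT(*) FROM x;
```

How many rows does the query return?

Base: (Bearing, need=1).
Iteration 1: components of {Bearing} -> Base = 1*5 = 5, Panel = 1*3 = 3.
Iteration 2: components of {Base,Panel} -> Bracket = 3*3 = 9, Seal = 3*4 = 12.
Iteration 3: components of {Bracket,Seal} -> Gear = 12*3 = 36.
Iteration 4: components of {Gear} -> Nut = 36*5 = 180.
Iteration 5: components of {Nut} -> Spring = 180*2 = 360.
Iteration 6: no further components; recursion stops.
Total rows emitted: 8.

8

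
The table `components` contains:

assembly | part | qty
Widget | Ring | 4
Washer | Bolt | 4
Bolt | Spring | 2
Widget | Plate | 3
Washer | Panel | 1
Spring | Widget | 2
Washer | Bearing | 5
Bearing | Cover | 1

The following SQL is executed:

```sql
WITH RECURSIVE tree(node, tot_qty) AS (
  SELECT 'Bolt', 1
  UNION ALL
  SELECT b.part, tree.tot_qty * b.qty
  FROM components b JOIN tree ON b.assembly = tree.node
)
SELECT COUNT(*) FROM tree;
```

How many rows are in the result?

Base: (Bolt, tot_qty=1).
Iteration 1: components of {Bolt} -> Spring = 1*2 = 2.
Iteration 2: components of {Spring} -> Widget = 2*2 = 4.
Iteration 3: components of {Widget} -> Plate = 4*3 = 12, Ring = 4*4 = 16.
Iteration 4: no further components; recursion stops.
Total rows emitted: 5.

5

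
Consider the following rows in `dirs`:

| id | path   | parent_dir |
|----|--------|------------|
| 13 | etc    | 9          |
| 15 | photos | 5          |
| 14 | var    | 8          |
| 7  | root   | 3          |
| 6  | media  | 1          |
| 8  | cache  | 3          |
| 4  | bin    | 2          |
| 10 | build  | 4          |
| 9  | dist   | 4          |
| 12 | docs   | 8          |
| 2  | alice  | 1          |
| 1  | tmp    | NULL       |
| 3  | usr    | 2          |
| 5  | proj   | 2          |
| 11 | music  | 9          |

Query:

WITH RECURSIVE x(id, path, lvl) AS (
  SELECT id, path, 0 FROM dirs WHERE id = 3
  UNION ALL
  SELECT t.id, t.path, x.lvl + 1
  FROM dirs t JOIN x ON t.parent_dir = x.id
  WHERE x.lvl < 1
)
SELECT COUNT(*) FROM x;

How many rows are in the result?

3

Base: id=3 (usr) at lvl 0.
Iteration 1: rows with parent_dir in {3} -> root (id 7, lvl 1), cache (id 8, lvl 1).
Iteration 2: lvl < 1 fails for all current rows; recursion stops.
Total rows emitted: 3.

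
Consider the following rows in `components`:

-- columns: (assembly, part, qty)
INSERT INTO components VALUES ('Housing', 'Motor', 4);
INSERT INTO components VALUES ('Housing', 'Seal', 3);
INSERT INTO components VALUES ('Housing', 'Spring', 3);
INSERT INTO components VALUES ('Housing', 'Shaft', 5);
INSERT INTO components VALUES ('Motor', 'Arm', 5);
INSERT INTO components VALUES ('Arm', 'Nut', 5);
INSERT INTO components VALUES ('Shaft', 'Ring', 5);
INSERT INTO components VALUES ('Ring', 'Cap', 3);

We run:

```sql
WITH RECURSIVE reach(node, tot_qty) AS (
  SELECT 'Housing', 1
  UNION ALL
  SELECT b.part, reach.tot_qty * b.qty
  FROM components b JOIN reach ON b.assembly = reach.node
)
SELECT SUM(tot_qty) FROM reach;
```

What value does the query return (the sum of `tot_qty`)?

Base: (Housing, tot_qty=1).
Iteration 1: components of {Housing} -> Motor = 1*4 = 4, Seal = 1*3 = 3, Shaft = 1*5 = 5, Spring = 1*3 = 3.
Iteration 2: components of {Motor,Seal,Shaft,Spring} -> Arm = 4*5 = 20, Ring = 5*5 = 25.
Iteration 3: components of {Arm,Ring} -> Cap = 25*3 = 75, Nut = 20*5 = 100.
Iteration 4: no further components; recursion stops.
SUM(tot_qty) = 1 + 4 + 3 + 3 + 5 + 20 + 25 + 100 + 75 = 236.

236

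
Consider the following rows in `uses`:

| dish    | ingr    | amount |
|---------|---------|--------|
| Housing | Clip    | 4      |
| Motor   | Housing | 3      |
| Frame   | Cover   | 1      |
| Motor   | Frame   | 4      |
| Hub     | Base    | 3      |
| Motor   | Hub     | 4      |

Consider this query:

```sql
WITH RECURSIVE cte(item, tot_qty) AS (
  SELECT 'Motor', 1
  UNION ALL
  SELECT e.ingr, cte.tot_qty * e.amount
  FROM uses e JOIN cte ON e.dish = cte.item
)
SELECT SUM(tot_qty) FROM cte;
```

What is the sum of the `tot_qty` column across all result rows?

40

Base: (Motor, tot_qty=1).
Iteration 1: components of {Motor} -> Frame = 1*4 = 4, Housing = 1*3 = 3, Hub = 1*4 = 4.
Iteration 2: components of {Frame,Housing,Hub} -> Base = 4*3 = 12, Clip = 3*4 = 12, Cover = 4*1 = 4.
Iteration 3: no further components; recursion stops.
SUM(tot_qty) = 1 + 4 + 4 + 3 + 12 + 4 + 12 = 40.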